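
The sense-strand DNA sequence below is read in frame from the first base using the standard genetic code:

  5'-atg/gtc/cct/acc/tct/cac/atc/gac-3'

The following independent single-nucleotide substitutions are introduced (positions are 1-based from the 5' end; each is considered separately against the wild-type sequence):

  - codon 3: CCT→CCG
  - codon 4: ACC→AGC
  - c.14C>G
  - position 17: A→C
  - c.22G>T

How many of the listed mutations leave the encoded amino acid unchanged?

Codon 3: CCT (Pro) → CCG (Pro) — synonymous.
Codon 4: ACC (Thr) → AGC (Ser) — missense.
Codon 5: TCT (Ser) → TGT (Cys) — missense.
Codon 6: CAC (His) → CCC (Pro) — missense.
Codon 8: GAC (Asp) → TAC (Tyr) — missense.
Synonymous: 1 of 5.

1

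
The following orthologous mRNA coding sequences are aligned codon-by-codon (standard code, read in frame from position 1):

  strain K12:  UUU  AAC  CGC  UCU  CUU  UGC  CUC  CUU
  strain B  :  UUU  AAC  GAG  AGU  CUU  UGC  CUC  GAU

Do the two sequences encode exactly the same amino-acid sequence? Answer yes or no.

no

Codon 1: UUU Phe / UUU Phe — identical.
Codon 2: AAC Asn / AAC Asn — identical.
Codon 3: CGC Arg / GAG Glu — nonsynonymous.
Codon 4: UCU Ser / AGU Ser — synonymous.
Codon 5: CUU Leu / CUU Leu — identical.
Codon 6: UGC Cys / UGC Cys — identical.
Codon 7: CUC Leu / CUC Leu — identical.
Codon 8: CUU Leu / GAU Asp — nonsynonymous.
Nonsynonymous differences: 2 → different protein.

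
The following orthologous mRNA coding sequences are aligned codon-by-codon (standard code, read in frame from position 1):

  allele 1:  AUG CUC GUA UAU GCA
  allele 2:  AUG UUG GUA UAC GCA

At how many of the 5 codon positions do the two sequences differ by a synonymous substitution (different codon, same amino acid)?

Codon 1: AUG Met / AUG Met — identical.
Codon 2: CUC Leu / UUG Leu — synonymous.
Codon 3: GUA Val / GUA Val — identical.
Codon 4: UAU Tyr / UAC Tyr — synonymous.
Codon 5: GCA Ala / GCA Ala — identical.
Synonymous differences: 2.

2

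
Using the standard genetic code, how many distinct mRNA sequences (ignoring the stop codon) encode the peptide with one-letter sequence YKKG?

32

Tyr: 2 codons.
Lys: 2 codons.
Lys: 2 codons.
Gly: 4 codons.
2 × 2 × 2 × 4 = 32.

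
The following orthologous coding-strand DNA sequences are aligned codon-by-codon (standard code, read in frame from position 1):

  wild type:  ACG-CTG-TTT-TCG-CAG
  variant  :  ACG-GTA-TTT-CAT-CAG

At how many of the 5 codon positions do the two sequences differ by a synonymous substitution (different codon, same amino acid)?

0

Codon 1: ACG Thr / ACG Thr — identical.
Codon 2: CTG Leu / GTA Val — nonsynonymous.
Codon 3: TTT Phe / TTT Phe — identical.
Codon 4: TCG Ser / CAT His — nonsynonymous.
Codon 5: CAG Gln / CAG Gln — identical.
Synonymous differences: 0.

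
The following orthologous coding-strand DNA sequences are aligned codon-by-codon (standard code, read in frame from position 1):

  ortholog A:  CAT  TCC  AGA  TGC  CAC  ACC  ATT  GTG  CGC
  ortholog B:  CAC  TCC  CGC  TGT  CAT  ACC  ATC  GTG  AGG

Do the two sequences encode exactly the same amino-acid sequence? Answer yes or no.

Codon 1: CAT His / CAC His — synonymous.
Codon 2: TCC Ser / TCC Ser — identical.
Codon 3: AGA Arg / CGC Arg — synonymous.
Codon 4: TGC Cys / TGT Cys — synonymous.
Codon 5: CAC His / CAT His — synonymous.
Codon 6: ACC Thr / ACC Thr — identical.
Codon 7: ATT Ile / ATC Ile — synonymous.
Codon 8: GTG Val / GTG Val — identical.
Codon 9: CGC Arg / AGG Arg — synonymous.
Nonsynonymous differences: 0 → same protein.

yes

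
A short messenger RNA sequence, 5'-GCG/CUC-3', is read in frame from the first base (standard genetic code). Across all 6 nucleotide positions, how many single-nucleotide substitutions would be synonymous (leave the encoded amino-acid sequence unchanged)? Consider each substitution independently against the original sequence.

Codon 1 (GCG, Ala): 3 synonymous substitutions.
Codon 2 (CUC, Leu): 3 synonymous substitutions.
Total: 3 + 3 = 6.

6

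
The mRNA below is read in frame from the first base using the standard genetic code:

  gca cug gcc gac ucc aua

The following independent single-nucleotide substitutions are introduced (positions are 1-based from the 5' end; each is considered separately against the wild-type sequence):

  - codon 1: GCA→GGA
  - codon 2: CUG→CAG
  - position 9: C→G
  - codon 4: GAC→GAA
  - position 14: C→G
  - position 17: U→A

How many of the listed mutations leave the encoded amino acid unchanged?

Codon 1: GCA (Ala) → GGA (Gly) — missense.
Codon 2: CUG (Leu) → CAG (Gln) — missense.
Codon 3: GCC (Ala) → GCG (Ala) — synonymous.
Codon 4: GAC (Asp) → GAA (Glu) — missense.
Codon 5: UCC (Ser) → UGC (Cys) — missense.
Codon 6: AUA (Ile) → AAA (Lys) — missense.
Synonymous: 1 of 6.

1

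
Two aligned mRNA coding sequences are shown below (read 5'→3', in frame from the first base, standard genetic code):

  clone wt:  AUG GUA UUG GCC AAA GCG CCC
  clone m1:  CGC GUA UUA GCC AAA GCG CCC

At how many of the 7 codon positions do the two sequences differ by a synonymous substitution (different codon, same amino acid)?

Codon 1: AUG Met / CGC Arg — nonsynonymous.
Codon 2: GUA Val / GUA Val — identical.
Codon 3: UUG Leu / UUA Leu — synonymous.
Codon 4: GCC Ala / GCC Ala — identical.
Codon 5: AAA Lys / AAA Lys — identical.
Codon 6: GCG Ala / GCG Ala — identical.
Codon 7: CCC Pro / CCC Pro — identical.
Synonymous differences: 1.

1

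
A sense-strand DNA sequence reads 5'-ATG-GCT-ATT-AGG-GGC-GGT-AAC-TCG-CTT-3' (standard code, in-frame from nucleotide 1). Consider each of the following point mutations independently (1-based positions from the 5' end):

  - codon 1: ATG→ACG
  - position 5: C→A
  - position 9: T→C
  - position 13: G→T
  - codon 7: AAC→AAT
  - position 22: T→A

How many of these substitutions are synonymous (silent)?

Codon 1: ATG (Met) → ACG (Thr) — missense.
Codon 2: GCT (Ala) → GAT (Asp) — missense.
Codon 3: ATT (Ile) → ATC (Ile) — synonymous.
Codon 5: GGC (Gly) → TGC (Cys) — missense.
Codon 7: AAC (Asn) → AAT (Asn) — synonymous.
Codon 8: TCG (Ser) → ACG (Thr) — missense.
Synonymous: 2 of 6.

2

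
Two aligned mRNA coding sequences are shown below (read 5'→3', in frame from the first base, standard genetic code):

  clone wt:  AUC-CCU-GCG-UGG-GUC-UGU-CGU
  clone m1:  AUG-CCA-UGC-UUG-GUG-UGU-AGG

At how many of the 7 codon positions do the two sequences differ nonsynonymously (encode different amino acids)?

3

Codon 1: AUC Ile / AUG Met — nonsynonymous.
Codon 2: CCU Pro / CCA Pro — synonymous.
Codon 3: GCG Ala / UGC Cys — nonsynonymous.
Codon 4: UGG Trp / UUG Leu — nonsynonymous.
Codon 5: GUC Val / GUG Val — synonymous.
Codon 6: UGU Cys / UGU Cys — identical.
Codon 7: CGU Arg / AGG Arg — synonymous.
Nonsynonymous differences: 3.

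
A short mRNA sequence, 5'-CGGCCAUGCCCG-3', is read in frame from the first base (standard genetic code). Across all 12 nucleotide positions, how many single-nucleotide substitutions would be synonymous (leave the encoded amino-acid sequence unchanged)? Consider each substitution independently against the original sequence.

11

Codon 1 (CGG, Arg): 4 synonymous substitutions.
Codon 2 (CCA, Pro): 3 synonymous substitutions.
Codon 3 (UGC, Cys): 1 synonymous substitution.
Codon 4 (CCG, Pro): 3 synonymous substitutions.
Total: 4 + 3 + 1 + 3 = 11.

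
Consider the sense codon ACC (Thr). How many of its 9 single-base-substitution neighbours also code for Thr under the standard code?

3

Position 1: none → 0 synonymous.
Position 2: none → 0 synonymous.
Position 3: ACU, ACA, ACG → 3 synonymous.
Total: 0 + 0 + 3 = 3.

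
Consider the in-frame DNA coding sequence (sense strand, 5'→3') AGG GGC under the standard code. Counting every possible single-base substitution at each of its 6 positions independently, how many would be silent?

5

Codon 1 (AGG, Arg): 2 synonymous substitutions.
Codon 2 (GGC, Gly): 3 synonymous substitutions.
Total: 2 + 3 = 5.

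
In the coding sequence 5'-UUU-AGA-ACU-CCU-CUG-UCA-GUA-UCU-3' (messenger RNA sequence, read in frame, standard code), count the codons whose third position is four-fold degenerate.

6

Codon 1 UUU (Phe): third position 2-fold.
Codon 2 AGA (Arg): third position 2-fold.
Codon 3 ACU (Thr): third position 4-fold.
Codon 4 CCU (Pro): third position 4-fold.
Codon 5 CUG (Leu): third position 4-fold.
Codon 6 UCA (Ser): third position 4-fold.
Codon 7 GUA (Val): third position 4-fold.
Codon 8 UCU (Ser): third position 4-fold.
Four-fold degenerate third positions: 6.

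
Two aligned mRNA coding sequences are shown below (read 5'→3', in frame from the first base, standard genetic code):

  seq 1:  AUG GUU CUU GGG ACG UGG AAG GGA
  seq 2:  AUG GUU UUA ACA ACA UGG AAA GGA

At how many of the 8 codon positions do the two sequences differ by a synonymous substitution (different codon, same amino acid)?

3

Codon 1: AUG Met / AUG Met — identical.
Codon 2: GUU Val / GUU Val — identical.
Codon 3: CUU Leu / UUA Leu — synonymous.
Codon 4: GGG Gly / ACA Thr — nonsynonymous.
Codon 5: ACG Thr / ACA Thr — synonymous.
Codon 6: UGG Trp / UGG Trp — identical.
Codon 7: AAG Lys / AAA Lys — synonymous.
Codon 8: GGA Gly / GGA Gly — identical.
Synonymous differences: 3.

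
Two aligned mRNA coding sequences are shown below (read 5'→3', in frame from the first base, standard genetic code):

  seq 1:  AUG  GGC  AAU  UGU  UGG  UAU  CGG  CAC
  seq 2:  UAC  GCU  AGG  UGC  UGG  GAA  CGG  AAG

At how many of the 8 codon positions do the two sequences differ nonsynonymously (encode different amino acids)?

Codon 1: AUG Met / UAC Tyr — nonsynonymous.
Codon 2: GGC Gly / GCU Ala — nonsynonymous.
Codon 3: AAU Asn / AGG Arg — nonsynonymous.
Codon 4: UGU Cys / UGC Cys — synonymous.
Codon 5: UGG Trp / UGG Trp — identical.
Codon 6: UAU Tyr / GAA Glu — nonsynonymous.
Codon 7: CGG Arg / CGG Arg — identical.
Codon 8: CAC His / AAG Lys — nonsynonymous.
Nonsynonymous differences: 5.

5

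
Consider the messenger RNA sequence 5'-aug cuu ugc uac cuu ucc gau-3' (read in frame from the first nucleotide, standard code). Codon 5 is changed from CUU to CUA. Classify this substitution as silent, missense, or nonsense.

silent

Position 15 falls in codon 5: CUU → Leu.
After the substitution the codon is CUA → Leu.
Both encode Leu, so the change is synonymous.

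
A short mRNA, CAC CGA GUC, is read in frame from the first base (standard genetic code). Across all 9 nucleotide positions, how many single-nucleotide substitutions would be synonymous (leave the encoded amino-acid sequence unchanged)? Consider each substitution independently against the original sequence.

8

Codon 1 (CAC, His): 1 synonymous substitution.
Codon 2 (CGA, Arg): 4 synonymous substitutions.
Codon 3 (GUC, Val): 3 synonymous substitutions.
Total: 1 + 4 + 3 = 8.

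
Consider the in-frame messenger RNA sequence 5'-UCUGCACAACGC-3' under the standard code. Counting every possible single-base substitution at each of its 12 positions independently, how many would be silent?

10

Codon 1 (UCU, Ser): 3 synonymous substitutions.
Codon 2 (GCA, Ala): 3 synonymous substitutions.
Codon 3 (CAA, Gln): 1 synonymous substitution.
Codon 4 (CGC, Arg): 3 synonymous substitutions.
Total: 3 + 3 + 1 + 3 = 10.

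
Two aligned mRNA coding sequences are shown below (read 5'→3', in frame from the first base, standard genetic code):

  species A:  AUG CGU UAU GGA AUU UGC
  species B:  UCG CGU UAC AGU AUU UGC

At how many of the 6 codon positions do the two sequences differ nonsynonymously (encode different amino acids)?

Codon 1: AUG Met / UCG Ser — nonsynonymous.
Codon 2: CGU Arg / CGU Arg — identical.
Codon 3: UAU Tyr / UAC Tyr — synonymous.
Codon 4: GGA Gly / AGU Ser — nonsynonymous.
Codon 5: AUU Ile / AUU Ile — identical.
Codon 6: UGC Cys / UGC Cys — identical.
Nonsynonymous differences: 2.

2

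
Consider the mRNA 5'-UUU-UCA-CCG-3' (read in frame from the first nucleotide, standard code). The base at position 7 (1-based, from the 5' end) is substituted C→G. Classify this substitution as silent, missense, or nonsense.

Position 7 falls in codon 3: CCG → Pro.
After the substitution the codon is GCG → Ala.
Pro ≠ Ala, so this is a missense mutation.

missense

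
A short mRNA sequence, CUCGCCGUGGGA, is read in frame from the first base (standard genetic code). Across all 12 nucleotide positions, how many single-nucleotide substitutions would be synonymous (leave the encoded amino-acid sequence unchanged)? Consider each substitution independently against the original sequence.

Codon 1 (CUC, Leu): 3 synonymous substitutions.
Codon 2 (GCC, Ala): 3 synonymous substitutions.
Codon 3 (GUG, Val): 3 synonymous substitutions.
Codon 4 (GGA, Gly): 3 synonymous substitutions.
Total: 3 + 3 + 3 + 3 = 12.

12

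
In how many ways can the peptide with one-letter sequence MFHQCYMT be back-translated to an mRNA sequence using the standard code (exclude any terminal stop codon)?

128

Met: 1 codon.
Phe: 2 codons.
His: 2 codons.
Gln: 2 codons.
Cys: 2 codons.
Tyr: 2 codons.
Met: 1 codon.
Thr: 4 codons.
1 × 2 × 2 × 2 × 2 × 2 × 1 × 4 = 128.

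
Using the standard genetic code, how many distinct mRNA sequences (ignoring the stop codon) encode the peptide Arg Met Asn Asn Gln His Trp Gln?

Arg: 6 codons.
Met: 1 codon.
Asn: 2 codons.
Asn: 2 codons.
Gln: 2 codons.
His: 2 codons.
Trp: 1 codon.
Gln: 2 codons.
6 × 1 × 2 × 2 × 2 × 2 × 1 × 2 = 192.

192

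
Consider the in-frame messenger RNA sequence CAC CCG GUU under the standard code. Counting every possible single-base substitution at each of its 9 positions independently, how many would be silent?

7

Codon 1 (CAC, His): 1 synonymous substitution.
Codon 2 (CCG, Pro): 3 synonymous substitutions.
Codon 3 (GUU, Val): 3 synonymous substitutions.
Total: 1 + 3 + 3 = 7.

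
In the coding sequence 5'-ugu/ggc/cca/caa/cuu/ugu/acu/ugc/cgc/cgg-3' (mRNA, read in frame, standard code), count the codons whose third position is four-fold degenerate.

Codon 1 UGU (Cys): third position 2-fold.
Codon 2 GGC (Gly): third position 4-fold.
Codon 3 CCA (Pro): third position 4-fold.
Codon 4 CAA (Gln): third position 2-fold.
Codon 5 CUU (Leu): third position 4-fold.
Codon 6 UGU (Cys): third position 2-fold.
Codon 7 ACU (Thr): third position 4-fold.
Codon 8 UGC (Cys): third position 2-fold.
Codon 9 CGC (Arg): third position 4-fold.
Codon 10 CGG (Arg): third position 4-fold.
Four-fold degenerate third positions: 6.

6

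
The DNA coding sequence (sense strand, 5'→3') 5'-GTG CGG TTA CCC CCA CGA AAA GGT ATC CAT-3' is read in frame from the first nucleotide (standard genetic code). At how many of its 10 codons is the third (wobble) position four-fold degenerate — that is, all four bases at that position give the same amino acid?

Codon 1 GTG (Val): third position 4-fold.
Codon 2 CGG (Arg): third position 4-fold.
Codon 3 TTA (Leu): third position 2-fold.
Codon 4 CCC (Pro): third position 4-fold.
Codon 5 CCA (Pro): third position 4-fold.
Codon 6 CGA (Arg): third position 4-fold.
Codon 7 AAA (Lys): third position 2-fold.
Codon 8 GGT (Gly): third position 4-fold.
Codon 9 ATC (Ile): third position 3-fold.
Codon 10 CAT (His): third position 2-fold.
Four-fold degenerate third positions: 6.

6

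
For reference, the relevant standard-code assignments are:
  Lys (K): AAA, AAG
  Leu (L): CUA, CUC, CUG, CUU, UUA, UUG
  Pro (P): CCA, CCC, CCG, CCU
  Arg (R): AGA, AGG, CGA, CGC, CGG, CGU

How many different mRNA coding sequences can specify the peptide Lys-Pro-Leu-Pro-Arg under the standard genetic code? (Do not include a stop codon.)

Lys: 2 codons.
Pro: 4 codons.
Leu: 6 codons.
Pro: 4 codons.
Arg: 6 codons.
2 × 4 × 6 × 4 × 6 = 1152.

1152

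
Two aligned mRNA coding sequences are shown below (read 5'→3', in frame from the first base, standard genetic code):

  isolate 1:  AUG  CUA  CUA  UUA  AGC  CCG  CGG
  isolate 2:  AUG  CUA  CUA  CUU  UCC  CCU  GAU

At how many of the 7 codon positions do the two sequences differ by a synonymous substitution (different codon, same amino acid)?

3

Codon 1: AUG Met / AUG Met — identical.
Codon 2: CUA Leu / CUA Leu — identical.
Codon 3: CUA Leu / CUA Leu — identical.
Codon 4: UUA Leu / CUU Leu — synonymous.
Codon 5: AGC Ser / UCC Ser — synonymous.
Codon 6: CCG Pro / CCU Pro — synonymous.
Codon 7: CGG Arg / GAU Asp — nonsynonymous.
Synonymous differences: 3.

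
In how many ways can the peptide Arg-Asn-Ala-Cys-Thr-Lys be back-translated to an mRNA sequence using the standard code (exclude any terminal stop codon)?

Arg: 6 codons.
Asn: 2 codons.
Ala: 4 codons.
Cys: 2 codons.
Thr: 4 codons.
Lys: 2 codons.
6 × 2 × 4 × 2 × 4 × 2 = 768.

768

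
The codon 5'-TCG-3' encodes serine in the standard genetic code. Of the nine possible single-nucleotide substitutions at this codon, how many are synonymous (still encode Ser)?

Position 1: none → 0 synonymous.
Position 2: none → 0 synonymous.
Position 3: TCT, TCC, TCA → 3 synonymous.
Total: 0 + 0 + 3 = 3.

3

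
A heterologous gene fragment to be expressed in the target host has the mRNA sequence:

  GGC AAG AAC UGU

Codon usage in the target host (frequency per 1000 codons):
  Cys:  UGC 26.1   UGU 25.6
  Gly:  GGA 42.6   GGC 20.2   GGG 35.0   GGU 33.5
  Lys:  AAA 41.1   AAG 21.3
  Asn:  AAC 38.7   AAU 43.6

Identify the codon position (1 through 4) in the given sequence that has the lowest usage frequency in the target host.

1

Codon 1 GGC (Gly): 20.2 per 1000.
Codon 2 AAG (Lys): 21.3 per 1000.
Codon 3 AAC (Asn): 38.7 per 1000.
Codon 4 UGU (Cys): 25.6 per 1000.
Lowest frequency is 20.2 at codon 1.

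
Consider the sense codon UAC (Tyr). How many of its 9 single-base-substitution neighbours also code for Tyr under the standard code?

1

Position 1: none → 0 synonymous.
Position 2: none → 0 synonymous.
Position 3: UAU → 1 synonymous.
Total: 0 + 0 + 1 = 1.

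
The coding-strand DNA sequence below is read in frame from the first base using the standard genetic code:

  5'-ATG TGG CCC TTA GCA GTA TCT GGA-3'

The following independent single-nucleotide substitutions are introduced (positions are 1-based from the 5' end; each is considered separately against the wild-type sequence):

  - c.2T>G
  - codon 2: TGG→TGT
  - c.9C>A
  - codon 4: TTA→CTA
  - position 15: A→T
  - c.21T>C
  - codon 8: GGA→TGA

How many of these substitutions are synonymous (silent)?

Codon 1: ATG (Met) → AGG (Arg) — missense.
Codon 2: TGG (Trp) → TGT (Cys) — missense.
Codon 3: CCC (Pro) → CCA (Pro) — synonymous.
Codon 4: TTA (Leu) → CTA (Leu) — synonymous.
Codon 5: GCA (Ala) → GCT (Ala) — synonymous.
Codon 7: TCT (Ser) → TCC (Ser) — synonymous.
Codon 8: GGA (Gly) → TGA (Stop) — nonsense.
Synonymous: 4 of 7.

4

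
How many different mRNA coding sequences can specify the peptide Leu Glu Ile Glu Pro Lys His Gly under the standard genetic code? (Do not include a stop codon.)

4608

Leu: 6 codons.
Glu: 2 codons.
Ile: 3 codons.
Glu: 2 codons.
Pro: 4 codons.
Lys: 2 codons.
His: 2 codons.
Gly: 4 codons.
6 × 2 × 3 × 2 × 4 × 2 × 2 × 4 = 4608.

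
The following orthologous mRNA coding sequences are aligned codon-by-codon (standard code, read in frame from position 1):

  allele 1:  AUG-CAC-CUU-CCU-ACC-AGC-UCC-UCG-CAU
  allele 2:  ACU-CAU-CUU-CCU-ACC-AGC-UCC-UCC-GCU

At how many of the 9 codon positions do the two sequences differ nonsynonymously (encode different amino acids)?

2

Codon 1: AUG Met / ACU Thr — nonsynonymous.
Codon 2: CAC His / CAU His — synonymous.
Codon 3: CUU Leu / CUU Leu — identical.
Codon 4: CCU Pro / CCU Pro — identical.
Codon 5: ACC Thr / ACC Thr — identical.
Codon 6: AGC Ser / AGC Ser — identical.
Codon 7: UCC Ser / UCC Ser — identical.
Codon 8: UCG Ser / UCC Ser — synonymous.
Codon 9: CAU His / GCU Ala — nonsynonymous.
Nonsynonymous differences: 2.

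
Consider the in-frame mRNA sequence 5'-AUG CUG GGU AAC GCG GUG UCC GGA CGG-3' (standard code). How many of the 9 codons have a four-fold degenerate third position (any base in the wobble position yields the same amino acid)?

7

Codon 1 AUG (Met): third position 1-fold.
Codon 2 CUG (Leu): third position 4-fold.
Codon 3 GGU (Gly): third position 4-fold.
Codon 4 AAC (Asn): third position 2-fold.
Codon 5 GCG (Ala): third position 4-fold.
Codon 6 GUG (Val): third position 4-fold.
Codon 7 UCC (Ser): third position 4-fold.
Codon 8 GGA (Gly): third position 4-fold.
Codon 9 CGG (Arg): third position 4-fold.
Four-fold degenerate third positions: 7.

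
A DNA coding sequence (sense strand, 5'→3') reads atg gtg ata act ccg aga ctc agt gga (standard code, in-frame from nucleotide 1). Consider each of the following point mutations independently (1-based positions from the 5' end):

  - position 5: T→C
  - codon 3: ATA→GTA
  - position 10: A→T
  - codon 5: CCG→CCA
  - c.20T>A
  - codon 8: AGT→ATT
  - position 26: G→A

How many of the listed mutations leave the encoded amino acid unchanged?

1

Codon 2: GTG (Val) → GCG (Ala) — missense.
Codon 3: ATA (Ile) → GTA (Val) — missense.
Codon 4: ACT (Thr) → TCT (Ser) — missense.
Codon 5: CCG (Pro) → CCA (Pro) — synonymous.
Codon 7: CTC (Leu) → CAC (His) — missense.
Codon 8: AGT (Ser) → ATT (Ile) — missense.
Codon 9: GGA (Gly) → GAA (Glu) — missense.
Synonymous: 1 of 7.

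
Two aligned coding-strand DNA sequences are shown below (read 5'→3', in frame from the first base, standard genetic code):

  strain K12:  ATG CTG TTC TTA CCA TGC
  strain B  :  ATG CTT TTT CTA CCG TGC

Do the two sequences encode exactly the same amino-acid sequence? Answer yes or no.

yes

Codon 1: ATG Met / ATG Met — identical.
Codon 2: CTG Leu / CTT Leu — synonymous.
Codon 3: TTC Phe / TTT Phe — synonymous.
Codon 4: TTA Leu / CTA Leu — synonymous.
Codon 5: CCA Pro / CCG Pro — synonymous.
Codon 6: TGC Cys / TGC Cys — identical.
Nonsynonymous differences: 0 → same protein.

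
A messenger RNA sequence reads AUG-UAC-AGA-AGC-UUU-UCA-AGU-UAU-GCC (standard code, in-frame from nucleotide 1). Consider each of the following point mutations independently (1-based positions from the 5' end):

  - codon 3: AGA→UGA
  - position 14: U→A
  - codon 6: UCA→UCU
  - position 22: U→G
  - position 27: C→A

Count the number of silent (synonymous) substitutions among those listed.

2

Codon 3: AGA (Arg) → UGA (Stop) — nonsense.
Codon 5: UUU (Phe) → UAU (Tyr) — missense.
Codon 6: UCA (Ser) → UCU (Ser) — synonymous.
Codon 8: UAU (Tyr) → GAU (Asp) — missense.
Codon 9: GCC (Ala) → GCA (Ala) — synonymous.
Synonymous: 2 of 5.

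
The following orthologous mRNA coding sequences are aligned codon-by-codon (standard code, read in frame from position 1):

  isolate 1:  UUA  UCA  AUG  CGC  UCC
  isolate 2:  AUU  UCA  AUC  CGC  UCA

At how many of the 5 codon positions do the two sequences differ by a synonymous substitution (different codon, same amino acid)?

1

Codon 1: UUA Leu / AUU Ile — nonsynonymous.
Codon 2: UCA Ser / UCA Ser — identical.
Codon 3: AUG Met / AUC Ile — nonsynonymous.
Codon 4: CGC Arg / CGC Arg — identical.
Codon 5: UCC Ser / UCA Ser — synonymous.
Synonymous differences: 1.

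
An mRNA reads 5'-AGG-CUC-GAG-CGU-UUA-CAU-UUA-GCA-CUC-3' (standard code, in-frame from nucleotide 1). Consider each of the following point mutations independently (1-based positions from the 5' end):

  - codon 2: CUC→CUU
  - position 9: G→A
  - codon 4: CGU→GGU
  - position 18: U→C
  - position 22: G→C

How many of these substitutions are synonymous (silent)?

3

Codon 2: CUC (Leu) → CUU (Leu) — synonymous.
Codon 3: GAG (Glu) → GAA (Glu) — synonymous.
Codon 4: CGU (Arg) → GGU (Gly) — missense.
Codon 6: CAU (His) → CAC (His) — synonymous.
Codon 8: GCA (Ala) → CCA (Pro) — missense.
Synonymous: 3 of 5.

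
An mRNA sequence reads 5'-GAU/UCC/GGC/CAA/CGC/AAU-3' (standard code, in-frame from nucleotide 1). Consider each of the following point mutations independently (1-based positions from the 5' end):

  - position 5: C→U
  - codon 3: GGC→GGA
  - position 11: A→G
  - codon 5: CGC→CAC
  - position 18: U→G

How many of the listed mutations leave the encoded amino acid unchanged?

Codon 2: UCC (Ser) → UUC (Phe) — missense.
Codon 3: GGC (Gly) → GGA (Gly) — synonymous.
Codon 4: CAA (Gln) → CGA (Arg) — missense.
Codon 5: CGC (Arg) → CAC (His) — missense.
Codon 6: AAU (Asn) → AAG (Lys) — missense.
Synonymous: 1 of 5.

1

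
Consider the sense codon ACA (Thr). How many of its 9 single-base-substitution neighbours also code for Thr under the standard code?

Position 1: none → 0 synonymous.
Position 2: none → 0 synonymous.
Position 3: ACT, ACC, ACG → 3 synonymous.
Total: 0 + 0 + 3 = 3.

3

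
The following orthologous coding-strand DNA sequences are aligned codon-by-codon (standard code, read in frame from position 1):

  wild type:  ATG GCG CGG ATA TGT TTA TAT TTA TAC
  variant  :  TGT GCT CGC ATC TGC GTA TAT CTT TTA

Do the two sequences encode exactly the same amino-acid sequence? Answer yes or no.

no

Codon 1: ATG Met / TGT Cys — nonsynonymous.
Codon 2: GCG Ala / GCT Ala — synonymous.
Codon 3: CGG Arg / CGC Arg — synonymous.
Codon 4: ATA Ile / ATC Ile — synonymous.
Codon 5: TGT Cys / TGC Cys — synonymous.
Codon 6: TTA Leu / GTA Val — nonsynonymous.
Codon 7: TAT Tyr / TAT Tyr — identical.
Codon 8: TTA Leu / CTT Leu — synonymous.
Codon 9: TAC Tyr / TTA Leu — nonsynonymous.
Nonsynonymous differences: 3 → different protein.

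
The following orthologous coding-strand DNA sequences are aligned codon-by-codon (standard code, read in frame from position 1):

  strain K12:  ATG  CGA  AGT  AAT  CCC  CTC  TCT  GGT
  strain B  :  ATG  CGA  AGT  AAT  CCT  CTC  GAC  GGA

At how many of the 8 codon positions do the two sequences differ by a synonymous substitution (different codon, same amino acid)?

2

Codon 1: ATG Met / ATG Met — identical.
Codon 2: CGA Arg / CGA Arg — identical.
Codon 3: AGT Ser / AGT Ser — identical.
Codon 4: AAT Asn / AAT Asn — identical.
Codon 5: CCC Pro / CCT Pro — synonymous.
Codon 6: CTC Leu / CTC Leu — identical.
Codon 7: TCT Ser / GAC Asp — nonsynonymous.
Codon 8: GGT Gly / GGA Gly — synonymous.
Synonymous differences: 2.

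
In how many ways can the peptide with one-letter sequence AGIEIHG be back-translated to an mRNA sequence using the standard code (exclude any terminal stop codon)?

Ala: 4 codons.
Gly: 4 codons.
Ile: 3 codons.
Glu: 2 codons.
Ile: 3 codons.
His: 2 codons.
Gly: 4 codons.
4 × 4 × 3 × 2 × 3 × 2 × 4 = 2304.

2304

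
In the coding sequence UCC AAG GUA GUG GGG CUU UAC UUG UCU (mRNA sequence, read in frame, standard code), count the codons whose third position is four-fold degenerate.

Codon 1 UCC (Ser): third position 4-fold.
Codon 2 AAG (Lys): third position 2-fold.
Codon 3 GUA (Val): third position 4-fold.
Codon 4 GUG (Val): third position 4-fold.
Codon 5 GGG (Gly): third position 4-fold.
Codon 6 CUU (Leu): third position 4-fold.
Codon 7 UAC (Tyr): third position 2-fold.
Codon 8 UUG (Leu): third position 2-fold.
Codon 9 UCU (Ser): third position 4-fold.
Four-fold degenerate third positions: 6.

6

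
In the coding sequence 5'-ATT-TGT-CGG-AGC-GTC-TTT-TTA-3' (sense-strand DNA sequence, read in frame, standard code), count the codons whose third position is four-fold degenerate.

2

Codon 1 ATT (Ile): third position 3-fold.
Codon 2 TGT (Cys): third position 2-fold.
Codon 3 CGG (Arg): third position 4-fold.
Codon 4 AGC (Ser): third position 2-fold.
Codon 5 GTC (Val): third position 4-fold.
Codon 6 TTT (Phe): third position 2-fold.
Codon 7 TTA (Leu): third position 2-fold.
Four-fold degenerate third positions: 2.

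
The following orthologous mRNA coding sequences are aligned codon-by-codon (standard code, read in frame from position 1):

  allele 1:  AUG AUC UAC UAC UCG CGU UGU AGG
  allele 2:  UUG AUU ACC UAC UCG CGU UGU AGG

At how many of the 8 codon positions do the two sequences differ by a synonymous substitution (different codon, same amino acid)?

1

Codon 1: AUG Met / UUG Leu — nonsynonymous.
Codon 2: AUC Ile / AUU Ile — synonymous.
Codon 3: UAC Tyr / ACC Thr — nonsynonymous.
Codon 4: UAC Tyr / UAC Tyr — identical.
Codon 5: UCG Ser / UCG Ser — identical.
Codon 6: CGU Arg / CGU Arg — identical.
Codon 7: UGU Cys / UGU Cys — identical.
Codon 8: AGG Arg / AGG Arg — identical.
Synonymous differences: 1.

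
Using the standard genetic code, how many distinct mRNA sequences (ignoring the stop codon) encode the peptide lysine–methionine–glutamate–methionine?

4

Lys: 2 codons.
Met: 1 codon.
Glu: 2 codons.
Met: 1 codon.
2 × 1 × 2 × 1 = 4.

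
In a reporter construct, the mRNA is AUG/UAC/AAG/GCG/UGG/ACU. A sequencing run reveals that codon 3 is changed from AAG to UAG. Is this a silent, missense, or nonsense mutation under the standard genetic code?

Position 7 falls in codon 3: AAG → Lys.
After the substitution the codon is UAG → Stop.
The new codon is a stop codon, so this is a nonsense mutation.

nonsense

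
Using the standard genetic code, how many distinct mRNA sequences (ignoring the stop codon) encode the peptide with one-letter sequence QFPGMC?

Gln: 2 codons.
Phe: 2 codons.
Pro: 4 codons.
Gly: 4 codons.
Met: 1 codon.
Cys: 2 codons.
2 × 2 × 4 × 4 × 1 × 2 = 128.

128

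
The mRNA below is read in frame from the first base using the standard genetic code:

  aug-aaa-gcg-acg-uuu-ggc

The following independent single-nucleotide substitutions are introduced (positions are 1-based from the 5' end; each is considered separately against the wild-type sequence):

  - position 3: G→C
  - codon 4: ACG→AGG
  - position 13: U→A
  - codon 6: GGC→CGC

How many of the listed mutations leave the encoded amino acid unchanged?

Codon 1: AUG (Met) → AUC (Ile) — missense.
Codon 4: ACG (Thr) → AGG (Arg) — missense.
Codon 5: UUU (Phe) → AUU (Ile) — missense.
Codon 6: GGC (Gly) → CGC (Arg) — missense.
Synonymous: 0 of 4.

0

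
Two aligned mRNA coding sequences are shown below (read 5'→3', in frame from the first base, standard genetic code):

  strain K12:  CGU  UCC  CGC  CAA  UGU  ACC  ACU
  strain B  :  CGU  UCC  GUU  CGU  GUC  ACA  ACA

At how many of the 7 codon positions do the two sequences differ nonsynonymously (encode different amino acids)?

Codon 1: CGU Arg / CGU Arg — identical.
Codon 2: UCC Ser / UCC Ser — identical.
Codon 3: CGC Arg / GUU Val — nonsynonymous.
Codon 4: CAA Gln / CGU Arg — nonsynonymous.
Codon 5: UGU Cys / GUC Val — nonsynonymous.
Codon 6: ACC Thr / ACA Thr — synonymous.
Codon 7: ACU Thr / ACA Thr — synonymous.
Nonsynonymous differences: 3.

3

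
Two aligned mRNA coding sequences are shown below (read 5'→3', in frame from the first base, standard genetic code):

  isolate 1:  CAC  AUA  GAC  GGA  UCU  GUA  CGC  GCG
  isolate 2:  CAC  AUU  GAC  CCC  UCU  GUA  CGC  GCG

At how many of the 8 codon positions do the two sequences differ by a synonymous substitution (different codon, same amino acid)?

1

Codon 1: CAC His / CAC His — identical.
Codon 2: AUA Ile / AUU Ile — synonymous.
Codon 3: GAC Asp / GAC Asp — identical.
Codon 4: GGA Gly / CCC Pro — nonsynonymous.
Codon 5: UCU Ser / UCU Ser — identical.
Codon 6: GUA Val / GUA Val — identical.
Codon 7: CGC Arg / CGC Arg — identical.
Codon 8: GCG Ala / GCG Ala — identical.
Synonymous differences: 1.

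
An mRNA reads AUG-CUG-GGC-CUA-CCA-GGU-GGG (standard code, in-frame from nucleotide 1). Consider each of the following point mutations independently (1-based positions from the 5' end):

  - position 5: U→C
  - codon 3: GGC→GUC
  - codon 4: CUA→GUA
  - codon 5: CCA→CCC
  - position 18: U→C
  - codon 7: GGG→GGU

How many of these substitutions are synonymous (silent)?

3

Codon 2: CUG (Leu) → CCG (Pro) — missense.
Codon 3: GGC (Gly) → GUC (Val) — missense.
Codon 4: CUA (Leu) → GUA (Val) — missense.
Codon 5: CCA (Pro) → CCC (Pro) — synonymous.
Codon 6: GGU (Gly) → GGC (Gly) — synonymous.
Codon 7: GGG (Gly) → GGU (Gly) — synonymous.
Synonymous: 3 of 6.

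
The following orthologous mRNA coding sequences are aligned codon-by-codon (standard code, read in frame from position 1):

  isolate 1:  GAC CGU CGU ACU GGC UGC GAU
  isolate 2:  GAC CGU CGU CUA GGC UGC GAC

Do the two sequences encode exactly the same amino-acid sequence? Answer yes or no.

Codon 1: GAC Asp / GAC Asp — identical.
Codon 2: CGU Arg / CGU Arg — identical.
Codon 3: CGU Arg / CGU Arg — identical.
Codon 4: ACU Thr / CUA Leu — nonsynonymous.
Codon 5: GGC Gly / GGC Gly — identical.
Codon 6: UGC Cys / UGC Cys — identical.
Codon 7: GAU Asp / GAC Asp — synonymous.
Nonsynonymous differences: 1 → different protein.

no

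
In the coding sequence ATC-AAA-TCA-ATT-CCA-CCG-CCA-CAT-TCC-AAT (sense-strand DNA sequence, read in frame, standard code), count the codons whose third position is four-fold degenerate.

Codon 1 ATC (Ile): third position 3-fold.
Codon 2 AAA (Lys): third position 2-fold.
Codon 3 TCA (Ser): third position 4-fold.
Codon 4 ATT (Ile): third position 3-fold.
Codon 5 CCA (Pro): third position 4-fold.
Codon 6 CCG (Pro): third position 4-fold.
Codon 7 CCA (Pro): third position 4-fold.
Codon 8 CAT (His): third position 2-fold.
Codon 9 TCC (Ser): third position 4-fold.
Codon 10 AAT (Asn): third position 2-fold.
Four-fold degenerate third positions: 5.

5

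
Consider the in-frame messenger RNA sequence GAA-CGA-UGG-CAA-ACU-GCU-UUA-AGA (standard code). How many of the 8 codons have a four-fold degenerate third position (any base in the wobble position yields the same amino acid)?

Codon 1 GAA (Glu): third position 2-fold.
Codon 2 CGA (Arg): third position 4-fold.
Codon 3 UGG (Trp): third position 1-fold.
Codon 4 CAA (Gln): third position 2-fold.
Codon 5 ACU (Thr): third position 4-fold.
Codon 6 GCU (Ala): third position 4-fold.
Codon 7 UUA (Leu): third position 2-fold.
Codon 8 AGA (Arg): third position 2-fold.
Four-fold degenerate third positions: 3.

3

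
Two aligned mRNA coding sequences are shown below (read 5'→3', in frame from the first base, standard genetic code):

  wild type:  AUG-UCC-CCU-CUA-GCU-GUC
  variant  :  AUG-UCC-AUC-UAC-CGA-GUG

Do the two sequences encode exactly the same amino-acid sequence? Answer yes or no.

Codon 1: AUG Met / AUG Met — identical.
Codon 2: UCC Ser / UCC Ser — identical.
Codon 3: CCU Pro / AUC Ile — nonsynonymous.
Codon 4: CUA Leu / UAC Tyr — nonsynonymous.
Codon 5: GCU Ala / CGA Arg — nonsynonymous.
Codon 6: GUC Val / GUG Val — synonymous.
Nonsynonymous differences: 3 → different protein.

no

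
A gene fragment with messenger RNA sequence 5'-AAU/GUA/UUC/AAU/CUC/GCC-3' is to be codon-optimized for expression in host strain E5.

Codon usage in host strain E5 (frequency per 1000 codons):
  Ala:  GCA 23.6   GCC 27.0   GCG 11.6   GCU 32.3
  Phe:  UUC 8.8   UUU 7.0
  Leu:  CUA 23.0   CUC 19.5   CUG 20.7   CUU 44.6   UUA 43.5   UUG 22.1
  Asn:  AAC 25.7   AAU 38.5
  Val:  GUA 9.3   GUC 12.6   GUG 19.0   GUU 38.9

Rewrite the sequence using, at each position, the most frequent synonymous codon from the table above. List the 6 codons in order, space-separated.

Codon 1 (Asn): best is AAU at 38.5.
Codon 2 (Val): best is GUU at 38.9.
Codon 3 (Phe): best is UUC at 8.8.
Codon 4 (Asn): best is AAU at 38.5.
Codon 5 (Leu): best is CUU at 44.6.
Codon 6 (Ala): best is GCU at 32.3.

AAU GUU UUC AAU CUU GCU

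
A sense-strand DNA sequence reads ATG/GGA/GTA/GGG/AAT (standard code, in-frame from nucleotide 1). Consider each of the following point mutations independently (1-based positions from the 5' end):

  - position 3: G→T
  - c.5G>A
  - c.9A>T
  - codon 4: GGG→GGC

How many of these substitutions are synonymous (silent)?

Codon 1: ATG (Met) → ATT (Ile) — missense.
Codon 2: GGA (Gly) → GAA (Glu) — missense.
Codon 3: GTA (Val) → GTT (Val) — synonymous.
Codon 4: GGG (Gly) → GGC (Gly) — synonymous.
Synonymous: 2 of 4.

2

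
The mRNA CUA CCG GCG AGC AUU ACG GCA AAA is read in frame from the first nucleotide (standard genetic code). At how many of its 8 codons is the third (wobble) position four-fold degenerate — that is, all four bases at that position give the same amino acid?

5

Codon 1 CUA (Leu): third position 4-fold.
Codon 2 CCG (Pro): third position 4-fold.
Codon 3 GCG (Ala): third position 4-fold.
Codon 4 AGC (Ser): third position 2-fold.
Codon 5 AUU (Ile): third position 3-fold.
Codon 6 ACG (Thr): third position 4-fold.
Codon 7 GCA (Ala): third position 4-fold.
Codon 8 AAA (Lys): third position 2-fold.
Four-fold degenerate third positions: 5.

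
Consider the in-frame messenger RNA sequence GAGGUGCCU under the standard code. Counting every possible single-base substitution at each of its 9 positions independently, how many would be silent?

7

Codon 1 (GAG, Glu): 1 synonymous substitution.
Codon 2 (GUG, Val): 3 synonymous substitutions.
Codon 3 (CCU, Pro): 3 synonymous substitutions.
Total: 1 + 3 + 3 = 7.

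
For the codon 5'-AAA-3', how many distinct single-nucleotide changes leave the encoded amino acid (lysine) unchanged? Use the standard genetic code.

Position 1: none → 0 synonymous.
Position 2: none → 0 synonymous.
Position 3: AAG → 1 synonymous.
Total: 0 + 0 + 1 = 1.

1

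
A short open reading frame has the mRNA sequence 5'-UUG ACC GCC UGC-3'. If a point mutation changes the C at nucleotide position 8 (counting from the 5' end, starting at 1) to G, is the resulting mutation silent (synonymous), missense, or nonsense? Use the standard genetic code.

missense

Position 8 falls in codon 3: GCC → Ala.
After the substitution the codon is GGC → Gly.
Ala ≠ Gly, so this is a missense mutation.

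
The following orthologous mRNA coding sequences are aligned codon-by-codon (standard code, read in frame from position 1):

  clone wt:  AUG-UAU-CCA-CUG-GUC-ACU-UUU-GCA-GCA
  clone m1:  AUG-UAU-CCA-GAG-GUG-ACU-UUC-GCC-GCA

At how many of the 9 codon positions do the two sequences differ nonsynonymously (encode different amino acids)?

Codon 1: AUG Met / AUG Met — identical.
Codon 2: UAU Tyr / UAU Tyr — identical.
Codon 3: CCA Pro / CCA Pro — identical.
Codon 4: CUG Leu / GAG Glu — nonsynonymous.
Codon 5: GUC Val / GUG Val — synonymous.
Codon 6: ACU Thr / ACU Thr — identical.
Codon 7: UUU Phe / UUC Phe — synonymous.
Codon 8: GCA Ala / GCC Ala — synonymous.
Codon 9: GCA Ala / GCA Ala — identical.
Nonsynonymous differences: 1.

1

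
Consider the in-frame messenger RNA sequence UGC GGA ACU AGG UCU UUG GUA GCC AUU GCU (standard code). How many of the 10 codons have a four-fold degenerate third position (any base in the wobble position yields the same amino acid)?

Codon 1 UGC (Cys): third position 2-fold.
Codon 2 GGA (Gly): third position 4-fold.
Codon 3 ACU (Thr): third position 4-fold.
Codon 4 AGG (Arg): third position 2-fold.
Codon 5 UCU (Ser): third position 4-fold.
Codon 6 UUG (Leu): third position 2-fold.
Codon 7 GUA (Val): third position 4-fold.
Codon 8 GCC (Ala): third position 4-fold.
Codon 9 AUU (Ile): third position 3-fold.
Codon 10 GCU (Ala): third position 4-fold.
Four-fold degenerate third positions: 6.

6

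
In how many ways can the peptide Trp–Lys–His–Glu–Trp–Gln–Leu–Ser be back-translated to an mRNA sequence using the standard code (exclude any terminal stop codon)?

576

Trp: 1 codon.
Lys: 2 codons.
His: 2 codons.
Glu: 2 codons.
Trp: 1 codon.
Gln: 2 codons.
Leu: 6 codons.
Ser: 6 codons.
1 × 2 × 2 × 2 × 1 × 2 × 6 × 6 = 576.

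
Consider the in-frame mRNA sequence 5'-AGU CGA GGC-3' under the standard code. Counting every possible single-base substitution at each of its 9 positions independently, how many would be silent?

Codon 1 (AGU, Ser): 1 synonymous substitution.
Codon 2 (CGA, Arg): 4 synonymous substitutions.
Codon 3 (GGC, Gly): 3 synonymous substitutions.
Total: 1 + 4 + 3 = 8.

8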